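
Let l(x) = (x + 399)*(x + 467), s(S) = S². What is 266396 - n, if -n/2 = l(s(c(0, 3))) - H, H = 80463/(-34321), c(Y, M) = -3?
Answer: 22473963578/34321 ≈ 6.5482e+5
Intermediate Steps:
l(x) = (399 + x)*(467 + x)
H = -80463/34321 (H = 80463*(-1/34321) = -80463/34321 ≈ -2.3444)
n = -13330986462/34321 (n = -2*((186333 + ((-3)²)² + 866*(-3)²) - 1*(-80463/34321)) = -2*((186333 + 9² + 866*9) + 80463/34321) = -2*((186333 + 81 + 7794) + 80463/34321) = -2*(194208 + 80463/34321) = -2*6665493231/34321 = -13330986462/34321 ≈ -3.8842e+5)
266396 - n = 266396 - 1*(-13330986462/34321) = 266396 + 13330986462/34321 = 22473963578/34321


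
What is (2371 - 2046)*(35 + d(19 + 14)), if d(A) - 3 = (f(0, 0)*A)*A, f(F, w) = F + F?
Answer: 12350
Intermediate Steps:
f(F, w) = 2*F
d(A) = 3 (d(A) = 3 + ((2*0)*A)*A = 3 + (0*A)*A = 3 + 0*A = 3 + 0 = 3)
(2371 - 2046)*(35 + d(19 + 14)) = (2371 - 2046)*(35 + 3) = 325*38 = 12350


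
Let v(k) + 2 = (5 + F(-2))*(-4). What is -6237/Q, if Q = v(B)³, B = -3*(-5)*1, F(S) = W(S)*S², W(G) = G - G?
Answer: 567/968 ≈ 0.58574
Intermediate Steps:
W(G) = 0
F(S) = 0 (F(S) = 0*S² = 0)
B = 15 (B = 15*1 = 15)
v(k) = -22 (v(k) = -2 + (5 + 0)*(-4) = -2 + 5*(-4) = -2 - 20 = -22)
Q = -10648 (Q = (-22)³ = -10648)
-6237/Q = -6237/(-10648) = -6237*(-1/10648) = 567/968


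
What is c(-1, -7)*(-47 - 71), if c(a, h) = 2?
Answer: -236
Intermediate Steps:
c(-1, -7)*(-47 - 71) = 2*(-47 - 71) = 2*(-118) = -236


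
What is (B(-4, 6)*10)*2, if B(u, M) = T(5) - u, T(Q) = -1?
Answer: 60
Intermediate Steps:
B(u, M) = -1 - u
(B(-4, 6)*10)*2 = ((-1 - 1*(-4))*10)*2 = ((-1 + 4)*10)*2 = (3*10)*2 = 30*2 = 60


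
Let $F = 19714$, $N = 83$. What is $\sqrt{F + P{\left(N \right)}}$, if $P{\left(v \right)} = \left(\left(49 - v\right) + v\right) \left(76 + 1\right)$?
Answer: $\sqrt{23487} \approx 153.25$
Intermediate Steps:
$P{\left(v \right)} = 3773$ ($P{\left(v \right)} = 49 \cdot 77 = 3773$)
$\sqrt{F + P{\left(N \right)}} = \sqrt{19714 + 3773} = \sqrt{23487}$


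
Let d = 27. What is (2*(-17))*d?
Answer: -918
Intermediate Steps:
(2*(-17))*d = (2*(-17))*27 = -34*27 = -918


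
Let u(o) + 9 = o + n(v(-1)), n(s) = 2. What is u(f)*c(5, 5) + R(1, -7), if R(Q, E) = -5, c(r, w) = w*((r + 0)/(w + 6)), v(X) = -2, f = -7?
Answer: -405/11 ≈ -36.818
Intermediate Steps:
c(r, w) = r*w/(6 + w) (c(r, w) = w*(r/(6 + w)) = r*w/(6 + w))
u(o) = -7 + o (u(o) = -9 + (o + 2) = -9 + (2 + o) = -7 + o)
u(f)*c(5, 5) + R(1, -7) = (-7 - 7)*(5*5/(6 + 5)) - 5 = -70*5/11 - 5 = -14*25/11 - 5 = -350/11 - 5 = -405/11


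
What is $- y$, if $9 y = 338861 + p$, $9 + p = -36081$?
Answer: $- \frac{302771}{9} \approx -33641.0$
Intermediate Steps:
$p = -36090$ ($p = -9 - 36081 = -36090$)
$y = \frac{302771}{9}$ ($y = \frac{338861 - 36090}{9} = \frac{1}{9} \cdot 302771 = \frac{302771}{9} \approx 33641.0$)
$- y = \left(-1\right) \frac{302771}{9} = - \frac{302771}{9}$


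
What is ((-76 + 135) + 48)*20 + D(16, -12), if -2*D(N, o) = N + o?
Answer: 2138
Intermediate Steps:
D(N, o) = -N/2 - o/2 (D(N, o) = -(N + o)/2 = -N/2 - o/2)
((-76 + 135) + 48)*20 + D(16, -12) = ((-76 + 135) + 48)*20 + (-1/2*16 - 1/2*(-12)) = (59 + 48)*20 + (-8 + 6) = 107*20 - 2 = 2140 - 2 = 2138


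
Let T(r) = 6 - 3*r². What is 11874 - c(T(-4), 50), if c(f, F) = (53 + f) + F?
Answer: 11813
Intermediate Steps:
c(f, F) = 53 + F + f
11874 - c(T(-4), 50) = 11874 - (53 + 50 + (6 - 3*(-4)²)) = 11874 - (53 + 50 + (6 - 3*16)) = 11874 - (53 + 50 + (6 - 48)) = 11874 - (53 + 50 - 42) = 11874 - 1*61 = 11874 - 61 = 11813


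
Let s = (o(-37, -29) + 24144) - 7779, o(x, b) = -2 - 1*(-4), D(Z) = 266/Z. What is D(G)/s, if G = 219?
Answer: 266/3584373 ≈ 7.4211e-5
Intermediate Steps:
o(x, b) = 2 (o(x, b) = -2 + 4 = 2)
s = 16367 (s = (2 + 24144) - 7779 = 24146 - 7779 = 16367)
D(G)/s = (266/219)/16367 = (266*(1/219))*(1/16367) = (266/219)*(1/16367) = 266/3584373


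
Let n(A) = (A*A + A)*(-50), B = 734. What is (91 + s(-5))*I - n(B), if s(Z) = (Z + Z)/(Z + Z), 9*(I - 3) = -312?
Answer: 80914760/3 ≈ 2.6972e+7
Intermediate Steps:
I = -95/3 (I = 3 + (⅑)*(-312) = 3 - 104/3 = -95/3 ≈ -31.667)
s(Z) = 1 (s(Z) = (2*Z)/((2*Z)) = (2*Z)*(1/(2*Z)) = 1)
n(A) = -50*A - 50*A² (n(A) = (A² + A)*(-50) = (A + A²)*(-50) = -50*A - 50*A²)
(91 + s(-5))*I - n(B) = (91 + 1)*(-95/3) - (-50)*734*(1 + 734) = 92*(-95/3) - (-50)*734*735 = -8740/3 - 1*(-26974500) = -8740/3 + 26974500 = 80914760/3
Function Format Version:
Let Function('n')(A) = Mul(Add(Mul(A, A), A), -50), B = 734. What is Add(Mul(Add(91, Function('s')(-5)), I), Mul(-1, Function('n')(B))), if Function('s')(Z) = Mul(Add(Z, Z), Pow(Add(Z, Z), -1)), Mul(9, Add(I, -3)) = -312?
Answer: Rational(80914760, 3) ≈ 2.6972e+7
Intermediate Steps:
I = Rational(-95, 3) (I = Add(3, Mul(Rational(1, 9), -312)) = Add(3, Rational(-104, 3)) = Rational(-95, 3) ≈ -31.667)
Function('s')(Z) = 1 (Function('s')(Z) = Mul(Mul(2, Z), Pow(Mul(2, Z), -1)) = Mul(Mul(2, Z), Mul(Rational(1, 2), Pow(Z, -1))) = 1)
Function('n')(A) = Add(Mul(-50, A), Mul(-50, Pow(A, 2))) (Function('n')(A) = Mul(Add(Pow(A, 2), A), -50) = Mul(Add(A, Pow(A, 2)), -50) = Add(Mul(-50, A), Mul(-50, Pow(A, 2))))
Add(Mul(Add(91, Function('s')(-5)), I), Mul(-1, Function('n')(B))) = Add(Mul(Add(91, 1), Rational(-95, 3)), Mul(-1, Mul(-50, 734, Add(1, 734)))) = Add(Mul(92, Rational(-95, 3)), Mul(-1, Mul(-50, 734, 735))) = Add(Rational(-8740, 3), Mul(-1, -26974500)) = Add(Rational(-8740, 3), 26974500) = Rational(80914760, 3)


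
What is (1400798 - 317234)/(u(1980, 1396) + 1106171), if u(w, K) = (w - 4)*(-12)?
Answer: 1083564/1082459 ≈ 1.0010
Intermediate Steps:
u(w, K) = 48 - 12*w (u(w, K) = (-4 + w)*(-12) = 48 - 12*w)
(1400798 - 317234)/(u(1980, 1396) + 1106171) = (1400798 - 317234)/((48 - 12*1980) + 1106171) = 1083564/((48 - 23760) + 1106171) = 1083564/(-23712 + 1106171) = 1083564/1082459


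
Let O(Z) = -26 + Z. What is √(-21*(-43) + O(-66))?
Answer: √811 ≈ 28.478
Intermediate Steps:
√(-21*(-43) + O(-66)) = √(-21*(-43) + (-26 - 66)) = √(903 - 92) = √811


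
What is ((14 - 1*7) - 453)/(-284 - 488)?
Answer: 223/386 ≈ 0.57772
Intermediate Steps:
((14 - 1*7) - 453)/(-284 - 488) = ((14 - 7) - 453)/(-772) = (7 - 453)*(-1/772) = -446*(-1/772) = 223/386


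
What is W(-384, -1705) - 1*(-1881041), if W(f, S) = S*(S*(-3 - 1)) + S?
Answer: -9748764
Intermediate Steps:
W(f, S) = S - 4*S² (W(f, S) = S*(S*(-4)) + S = S*(-4*S) + S = -4*S² + S = S - 4*S²)
W(-384, -1705) - 1*(-1881041) = -1705*(1 - 4*(-1705)) - 1*(-1881041) = -1705*(1 + 6820) + 1881041 = -1705*6821 + 1881041 = -11629805 + 1881041 = -9748764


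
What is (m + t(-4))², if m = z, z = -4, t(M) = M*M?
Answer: 144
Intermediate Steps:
t(M) = M²
m = -4
(m + t(-4))² = (-4 + (-4)²)² = (-4 + 16)² = 12² = 144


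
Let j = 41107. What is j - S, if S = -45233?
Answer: 86340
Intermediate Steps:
j - S = 41107 - 1*(-45233) = 41107 + 45233 = 86340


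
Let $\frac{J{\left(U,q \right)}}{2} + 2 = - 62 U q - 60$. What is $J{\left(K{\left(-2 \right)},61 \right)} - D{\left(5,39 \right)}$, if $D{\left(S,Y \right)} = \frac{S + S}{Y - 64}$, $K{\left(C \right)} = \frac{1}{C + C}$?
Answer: $\frac{8837}{5} \approx 1767.4$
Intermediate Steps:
$K{\left(C \right)} = \frac{1}{2 C}$
$D{\left(S,Y \right)} = \frac{2 S}{-64 + Y}$
$J{\left(U,q \right)} = -124 - 124 U q$ ($J{\left(U,q \right)} = -4 + 2 \left(- 62 U q - 60\right) = -4 + 2 \left(-60 - 62 U q\right) = -4 - \left(120 + 124 U q\right) = -124 - 124 U q$)
$J{\left(K{\left(-2 \right)},61 \right)} - D{\left(5,39 \right)} = \left(-124 - 124 \frac{1}{2 \left(-2\right)} 61\right) - 2 \cdot 5 \frac{1}{-64 + 39} = \left(-124 - 124 \cdot \frac{1}{2} \left(- \frac{1}{2}\right) 61\right) - 2 \cdot 5 \frac{1}{-25} = \left(-124 - \left(-31\right) 61\right) - 2 \cdot 5 \left(- \frac{1}{25}\right) = \left(-124 + 1891\right) - - \frac{2}{5} = 1767 + \frac{2}{5} = \frac{8837}{5}$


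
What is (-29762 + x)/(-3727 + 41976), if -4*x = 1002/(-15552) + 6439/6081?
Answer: -625481512019/803838536064 ≈ -0.77812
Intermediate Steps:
x = -5224787/21015936 (x = -(1002/(-15552) + 6439/6081)/4 = -(1002*(-1/15552) + 6439*(1/6081))/4 = -(-167/2592 + 6439/6081)/4 = -¼*5224787/5253984 = -5224787/21015936 ≈ -0.24861)
(-29762 + x)/(-3727 + 41976) = (-29762 - 5224787/21015936)/(-3727 + 41976) = -625481512019/21015936/38249 = -625481512019/21015936*1/38249 = -625481512019/803838536064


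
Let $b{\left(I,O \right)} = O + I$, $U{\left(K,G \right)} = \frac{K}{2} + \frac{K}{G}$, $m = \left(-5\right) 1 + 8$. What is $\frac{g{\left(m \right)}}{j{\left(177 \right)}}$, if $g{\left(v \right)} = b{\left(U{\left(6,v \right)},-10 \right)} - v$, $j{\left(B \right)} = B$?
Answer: $- \frac{8}{177} \approx -0.045198$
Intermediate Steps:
$m = 3$ ($m = -5 + 8 = 3$)
$U{\left(K,G \right)} = \frac{K}{2} + \frac{K}{G}$ ($U{\left(K,G \right)} = K \frac{1}{2} + \frac{K}{G} = \frac{K}{2} + \frac{K}{G}$)
$b{\left(I,O \right)} = I + O$
$g{\left(v \right)} = -7 - v + \frac{6}{v}$ ($g{\left(v \right)} = \left(\left(\frac{1}{2} \cdot 6 + \frac{6}{v}\right) - 10\right) - v = \left(\left(3 + \frac{6}{v}\right) - 10\right) - v = \left(-7 + \frac{6}{v}\right) - v = -7 - v + \frac{6}{v}$)
$\frac{g{\left(m \right)}}{j{\left(177 \right)}} = \frac{-7 - 3 + \frac{6}{3}}{177} = \left(-7 - 3 + 6 \cdot \frac{1}{3}\right) \frac{1}{177} = \left(-7 - 3 + 2\right) \frac{1}{177} = \left(-8\right) \frac{1}{177} = - \frac{8}{177}$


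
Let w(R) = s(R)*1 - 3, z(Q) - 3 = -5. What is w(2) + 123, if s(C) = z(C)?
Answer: 118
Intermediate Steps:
z(Q) = -2 (z(Q) = 3 - 5 = -2)
s(C) = -2
w(R) = -5 (w(R) = -2*1 - 3 = -2 - 3 = -5)
w(2) + 123 = -5 + 123 = 118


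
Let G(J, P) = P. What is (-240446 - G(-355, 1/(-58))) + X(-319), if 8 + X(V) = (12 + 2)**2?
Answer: -13934963/58 ≈ -2.4026e+5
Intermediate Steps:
X(V) = 188 (X(V) = -8 + (12 + 2)**2 = -8 + 14**2 = -8 + 196 = 188)
(-240446 - G(-355, 1/(-58))) + X(-319) = (-240446 - 1/(-58)) + 188 = (-240446 - 1*(-1/58)) + 188 = (-240446 + 1/58) + 188 = -13945867/58 + 188 = -13934963/58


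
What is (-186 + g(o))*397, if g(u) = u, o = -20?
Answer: -81782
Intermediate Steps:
(-186 + g(o))*397 = (-186 - 20)*397 = -206*397 = -81782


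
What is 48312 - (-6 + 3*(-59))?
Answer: 48495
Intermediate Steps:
48312 - (-6 + 3*(-59)) = 48312 - (-6 - 177) = 48312 - 1*(-183) = 48312 + 183 = 48495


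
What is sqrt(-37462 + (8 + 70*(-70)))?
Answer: 3*I*sqrt(4706) ≈ 205.8*I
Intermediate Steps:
sqrt(-37462 + (8 + 70*(-70))) = sqrt(-37462 + (8 - 4900)) = sqrt(-37462 - 4892) = sqrt(-42354) = 3*I*sqrt(4706)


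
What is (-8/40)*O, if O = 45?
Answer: -9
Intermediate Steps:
(-8/40)*O = -8/40*45 = -8*1/40*45 = -⅕*45 = -9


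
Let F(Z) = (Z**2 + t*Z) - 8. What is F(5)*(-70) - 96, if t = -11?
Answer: 2564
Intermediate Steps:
F(Z) = -8 + Z**2 - 11*Z (F(Z) = (Z**2 - 11*Z) - 8 = -8 + Z**2 - 11*Z)
F(5)*(-70) - 96 = (-8 + 5**2 - 11*5)*(-70) - 96 = (-8 + 25 - 55)*(-70) - 96 = -38*(-70) - 96 = 2660 - 96 = 2564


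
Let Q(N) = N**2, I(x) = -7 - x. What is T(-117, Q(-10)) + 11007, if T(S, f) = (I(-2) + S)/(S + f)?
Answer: 187241/17 ≈ 11014.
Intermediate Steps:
T(S, f) = (-5 + S)/(S + f) (T(S, f) = ((-7 - 1*(-2)) + S)/(S + f) = ((-7 + 2) + S)/(S + f) = (-5 + S)/(S + f))
T(-117, Q(-10)) + 11007 = (-5 - 117)/(-117 + (-10)**2) + 11007 = -122/(-117 + 100) + 11007 = -122/(-17) + 11007 = -1/17*(-122) + 11007 = 122/17 + 11007 = 187241/17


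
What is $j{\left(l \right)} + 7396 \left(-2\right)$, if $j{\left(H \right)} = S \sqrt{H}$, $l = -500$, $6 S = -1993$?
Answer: $-14792 - \frac{9965 i \sqrt{5}}{3} \approx -14792.0 - 7427.5 i$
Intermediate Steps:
$S = - \frac{1993}{6}$ ($S = \frac{1}{6} \left(-1993\right) = - \frac{1993}{6} \approx -332.17$)
$j{\left(H \right)} = - \frac{1993 \sqrt{H}}{6}$
$j{\left(l \right)} + 7396 \left(-2\right) = - \frac{1993 \sqrt{-500}}{6} + 7396 \left(-2\right) = - \frac{1993 \cdot 10 i \sqrt{5}}{6} - 14792 = - \frac{9965 i \sqrt{5}}{3} - 14792 = -14792 - \frac{9965 i \sqrt{5}}{3}$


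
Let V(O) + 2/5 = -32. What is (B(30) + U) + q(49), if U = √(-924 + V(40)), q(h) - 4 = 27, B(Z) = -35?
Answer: -4 + I*√23910/5 ≈ -4.0 + 30.926*I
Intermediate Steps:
V(O) = -162/5 (V(O) = -⅖ - 32 = -162/5)
q(h) = 31 (q(h) = 4 + 27 = 31)
U = I*√23910/5 (U = √(-924 - 162/5) = √(-4782/5) = I*√23910/5 ≈ 30.926*I)
(B(30) + U) + q(49) = (-35 + I*√23910/5) + 31 = -4 + I*√23910/5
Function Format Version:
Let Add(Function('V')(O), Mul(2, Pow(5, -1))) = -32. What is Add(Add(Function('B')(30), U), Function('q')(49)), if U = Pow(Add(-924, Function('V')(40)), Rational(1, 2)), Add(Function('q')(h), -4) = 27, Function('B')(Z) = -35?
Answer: Add(-4, Mul(Rational(1, 5), I, Pow(23910, Rational(1, 2)))) ≈ Add(-4.0000, Mul(30.926, I))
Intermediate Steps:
Function('V')(O) = Rational(-162, 5) (Function('V')(O) = Add(Rational(-2, 5), -32) = Rational(-162, 5))
Function('q')(h) = 31 (Function('q')(h) = Add(4, 27) = 31)
U = Mul(Rational(1, 5), I, Pow(23910, Rational(1, 2))) (U = Pow(Add(-924, Rational(-162, 5)), Rational(1, 2)) = Pow(Rational(-4782, 5), Rational(1, 2)) = Mul(Rational(1, 5), I, Pow(23910, Rational(1, 2))) ≈ Mul(30.926, I))
Add(Add(Function('B')(30), U), Function('q')(49)) = Add(Add(-35, Mul(Rational(1, 5), I, Pow(23910, Rational(1, 2)))), 31) = Add(-4, Mul(Rational(1, 5), I, Pow(23910, Rational(1, 2))))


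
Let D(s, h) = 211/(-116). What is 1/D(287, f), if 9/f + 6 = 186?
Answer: -116/211 ≈ -0.54976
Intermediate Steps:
f = 1/20 (f = 9/(-6 + 186) = 9/180 = 9*(1/180) = 1/20 ≈ 0.050000)
D(s, h) = -211/116 (D(s, h) = 211*(-1/116) = -211/116)
1/D(287, f) = 1/(-211/116) = -116/211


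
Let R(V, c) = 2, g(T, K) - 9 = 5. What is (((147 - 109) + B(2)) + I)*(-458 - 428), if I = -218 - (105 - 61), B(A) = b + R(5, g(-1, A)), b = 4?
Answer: 193148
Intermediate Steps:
g(T, K) = 14 (g(T, K) = 9 + 5 = 14)
B(A) = 6 (B(A) = 4 + 2 = 6)
I = -262 (I = -218 - 1*44 = -218 - 44 = -262)
(((147 - 109) + B(2)) + I)*(-458 - 428) = (((147 - 109) + 6) - 262)*(-458 - 428) = ((38 + 6) - 262)*(-886) = (44 - 262)*(-886) = -218*(-886) = 193148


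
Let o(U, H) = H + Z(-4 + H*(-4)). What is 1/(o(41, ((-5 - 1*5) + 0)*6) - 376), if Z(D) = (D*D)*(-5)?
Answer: -1/278916 ≈ -3.5853e-6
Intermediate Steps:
Z(D) = -5*D**2 (Z(D) = D**2*(-5) = -5*D**2)
o(U, H) = H - 5*(-4 - 4*H)**2 (o(U, H) = H - 5*(-4 + H*(-4))**2 = H - 5*(-4 - 4*H)**2)
1/(o(41, ((-5 - 1*5) + 0)*6) - 376) = 1/((((-5 - 1*5) + 0)*6 - 80*(1 + ((-5 - 1*5) + 0)*6)**2) - 376) = 1/((((-5 - 5) + 0)*6 - 80*(1 + ((-5 - 5) + 0)*6)**2) - 376) = 1/(((-10 + 0)*6 - 80*(1 + (-10 + 0)*6)**2) - 376) = 1/((-10*6 - 80*(1 - 10*6)**2) - 376) = 1/((-60 - 80*(1 - 60)**2) - 376) = 1/((-60 - 80*(-59)**2) - 376) = 1/((-60 - 80*3481) - 376) = 1/((-60 - 278480) - 376) = 1/(-278540 - 376) = 1/(-278916) = -1/278916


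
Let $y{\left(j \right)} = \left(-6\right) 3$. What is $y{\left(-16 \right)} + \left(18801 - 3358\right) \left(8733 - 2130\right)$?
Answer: $101970111$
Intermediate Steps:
$y{\left(j \right)} = -18$
$y{\left(-16 \right)} + \left(18801 - 3358\right) \left(8733 - 2130\right) = -18 + \left(18801 - 3358\right) \left(8733 - 2130\right) = -18 + 15443 \cdot 6603 = -18 + 101970129 = 101970111$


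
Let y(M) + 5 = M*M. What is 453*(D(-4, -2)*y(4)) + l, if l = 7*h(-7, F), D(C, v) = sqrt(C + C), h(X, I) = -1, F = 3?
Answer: -7 + 9966*I*sqrt(2) ≈ -7.0 + 14094.0*I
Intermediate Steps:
y(M) = -5 + M**2 (y(M) = -5 + M*M = -5 + M**2)
D(C, v) = sqrt(2)*sqrt(C) (D(C, v) = sqrt(2*C) = sqrt(2)*sqrt(C))
l = -7 (l = 7*(-1) = -7)
453*(D(-4, -2)*y(4)) + l = 453*((sqrt(2)*sqrt(-4))*(-5 + 4**2)) - 7 = 453*((sqrt(2)*(2*I))*(-5 + 16)) - 7 = 453*((2*I*sqrt(2))*11) - 7 = 453*(22*I*sqrt(2)) - 7 = 9966*I*sqrt(2) - 7 = -7 + 9966*I*sqrt(2)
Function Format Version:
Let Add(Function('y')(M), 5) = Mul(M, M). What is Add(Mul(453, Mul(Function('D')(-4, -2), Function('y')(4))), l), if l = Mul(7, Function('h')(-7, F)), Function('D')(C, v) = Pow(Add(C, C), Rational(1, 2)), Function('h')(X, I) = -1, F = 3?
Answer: Add(-7, Mul(9966, I, Pow(2, Rational(1, 2)))) ≈ Add(-7.0000, Mul(14094., I))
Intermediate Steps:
Function('y')(M) = Add(-5, Pow(M, 2)) (Function('y')(M) = Add(-5, Mul(M, M)) = Add(-5, Pow(M, 2)))
Function('D')(C, v) = Mul(Pow(2, Rational(1, 2)), Pow(C, Rational(1, 2))) (Function('D')(C, v) = Pow(Mul(2, C), Rational(1, 2)) = Mul(Pow(2, Rational(1, 2)), Pow(C, Rational(1, 2))))
l = -7 (l = Mul(7, -1) = -7)
Add(Mul(453, Mul(Function('D')(-4, -2), Function('y')(4))), l) = Add(Mul(453, Mul(Mul(Pow(2, Rational(1, 2)), Pow(-4, Rational(1, 2))), Add(-5, Pow(4, 2)))), -7) = Add(Mul(453, Mul(Mul(Pow(2, Rational(1, 2)), Mul(2, I)), Add(-5, 16))), -7) = Add(Mul(453, Mul(Mul(2, I, Pow(2, Rational(1, 2))), 11)), -7) = Add(Mul(453, Mul(22, I, Pow(2, Rational(1, 2)))), -7) = Add(Mul(9966, I, Pow(2, Rational(1, 2))), -7) = Add(-7, Mul(9966, I, Pow(2, Rational(1, 2))))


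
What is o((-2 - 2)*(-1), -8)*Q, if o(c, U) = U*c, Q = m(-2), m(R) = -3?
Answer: 96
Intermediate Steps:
Q = -3
o((-2 - 2)*(-1), -8)*Q = -8*(-2 - 2)*(-1)*(-3) = -(-32)*(-1)*(-3) = -8*4*(-3) = -32*(-3) = 96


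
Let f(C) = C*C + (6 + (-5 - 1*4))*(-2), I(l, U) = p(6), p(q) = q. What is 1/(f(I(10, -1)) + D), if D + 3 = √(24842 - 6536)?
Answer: -13/5595 + √226/1865 ≈ 0.0057372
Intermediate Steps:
I(l, U) = 6
f(C) = 6 + C² (f(C) = C² + (6 + (-5 - 4))*(-2) = C² + (6 - 9)*(-2) = C² - 3*(-2) = C² + 6 = 6 + C²)
D = -3 + 9*√226 (D = -3 + √(24842 - 6536) = -3 + √18306 = -3 + 9*√226 ≈ 132.30)
1/(f(I(10, -1)) + D) = 1/((6 + 6²) + (-3 + 9*√226)) = 1/((6 + 36) + (-3 + 9*√226)) = 1/(42 + (-3 + 9*√226)) = 1/(39 + 9*√226)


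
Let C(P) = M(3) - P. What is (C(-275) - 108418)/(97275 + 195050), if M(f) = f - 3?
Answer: -108143/292325 ≈ -0.36994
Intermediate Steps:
M(f) = -3 + f
C(P) = -P (C(P) = (-3 + 3) - P = 0 - P = -P)
(C(-275) - 108418)/(97275 + 195050) = (-1*(-275) - 108418)/(97275 + 195050) = (275 - 108418)/292325 = -108143*1/292325 = -108143/292325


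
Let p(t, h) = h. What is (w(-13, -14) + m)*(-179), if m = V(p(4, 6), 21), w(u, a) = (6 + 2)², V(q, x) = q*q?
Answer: -17900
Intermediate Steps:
V(q, x) = q²
w(u, a) = 64 (w(u, a) = 8² = 64)
m = 36 (m = 6² = 36)
(w(-13, -14) + m)*(-179) = (64 + 36)*(-179) = 100*(-179) = -17900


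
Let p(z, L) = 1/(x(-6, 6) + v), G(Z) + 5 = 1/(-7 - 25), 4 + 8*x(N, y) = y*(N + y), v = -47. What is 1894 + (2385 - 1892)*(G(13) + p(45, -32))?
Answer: -1814227/3040 ≈ -596.79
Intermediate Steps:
x(N, y) = -½ + y*(N + y)/8 (x(N, y) = -½ + (y*(N + y))/8 = -½ + y*(N + y)/8)
G(Z) = -161/32 (G(Z) = -5 + 1/(-7 - 25) = -5 + 1/(-32) = -5 - 1/32 = -161/32)
p(z, L) = -2/95 (p(z, L) = 1/((-½ + (⅛)*6² + (⅛)*(-6)*6) - 47) = 1/((-½ + (⅛)*36 - 9/2) - 47) = 1/((-½ + 9/2 - 9/2) - 47) = 1/(-½ - 47) = 1/(-95/2) = -2/95)
1894 + (2385 - 1892)*(G(13) + p(45, -32)) = 1894 + (2385 - 1892)*(-161/32 - 2/95) = 1894 + 493*(-15359/3040) = 1894 - 7571987/3040 = -1814227/3040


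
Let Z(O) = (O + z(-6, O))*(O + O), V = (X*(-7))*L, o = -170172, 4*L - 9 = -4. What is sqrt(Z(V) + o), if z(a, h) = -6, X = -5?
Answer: I*sqrt(2669902)/4 ≈ 408.5*I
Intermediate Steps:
L = 5/4 (L = 9/4 + (1/4)*(-4) = 9/4 - 1 = 5/4 ≈ 1.2500)
V = 175/4 (V = -5*(-7)*(5/4) = 35*(5/4) = 175/4 ≈ 43.750)
Z(O) = 2*O*(-6 + O) (Z(O) = (O - 6)*(O + O) = (-6 + O)*(2*O) = 2*O*(-6 + O))
sqrt(Z(V) + o) = sqrt(2*(175/4)*(-6 + 175/4) - 170172) = sqrt(2*(175/4)*(151/4) - 170172) = sqrt(26425/8 - 170172) = sqrt(-1334951/8) = I*sqrt(2669902)/4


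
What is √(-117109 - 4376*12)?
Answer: I*√169621 ≈ 411.85*I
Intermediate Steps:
√(-117109 - 4376*12) = √(-117109 - 52512) = √(-169621) = I*√169621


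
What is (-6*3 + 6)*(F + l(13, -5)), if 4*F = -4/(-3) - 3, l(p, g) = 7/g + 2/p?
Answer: 1297/65 ≈ 19.954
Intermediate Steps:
l(p, g) = 2/p + 7/g
F = -5/12 (F = (-4/(-3) - 3)/4 = (-1/3*(-4) - 3)/4 = (4/3 - 3)/4 = (1/4)*(-5/3) = -5/12 ≈ -0.41667)
(-6*3 + 6)*(F + l(13, -5)) = (-6*3 + 6)*(-5/12 + (2/13 + 7/(-5))) = (-18 + 6)*(-5/12 + (2*(1/13) + 7*(-1/5))) = -12*(-5/12 + (2/13 - 7/5)) = -12*(-5/12 - 81/65) = -12*(-1297/780) = 1297/65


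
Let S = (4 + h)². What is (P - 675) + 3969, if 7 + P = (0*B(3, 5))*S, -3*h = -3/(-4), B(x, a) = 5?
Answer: 3287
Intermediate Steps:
h = -¼ (h = -(-1)/(-4) = -(-1)*(-1)/4 = -⅓*¾ = -¼ ≈ -0.25000)
S = 225/16 (S = (4 - ¼)² = (15/4)² = 225/16 ≈ 14.063)
P = -7 (P = -7 + (0*5)*(225/16) = -7 + 0*(225/16) = -7 + 0 = -7)
(P - 675) + 3969 = (-7 - 675) + 3969 = -682 + 3969 = 3287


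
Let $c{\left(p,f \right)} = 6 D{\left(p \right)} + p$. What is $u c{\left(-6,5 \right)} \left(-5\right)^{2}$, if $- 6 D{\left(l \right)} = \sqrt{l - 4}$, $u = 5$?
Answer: $-750 - 125 i \sqrt{10} \approx -750.0 - 395.28 i$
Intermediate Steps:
$D{\left(l \right)} = - \frac{\sqrt{-4 + l}}{6}$ ($D{\left(l \right)} = - \frac{\sqrt{l - 4}}{6} = - \frac{\sqrt{-4 + l}}{6}$)
$c{\left(p,f \right)} = p - \sqrt{-4 + p}$ ($c{\left(p,f \right)} = 6 \left(- \frac{\sqrt{-4 + p}}{6}\right) + p = - \sqrt{-4 + p} + p = p - \sqrt{-4 + p}$)
$u c{\left(-6,5 \right)} \left(-5\right)^{2} = 5 \left(-6 - \sqrt{-4 - 6}\right) \left(-5\right)^{2} = 5 \left(-6 - \sqrt{-10}\right) 25 = 5 \left(-6 - i \sqrt{10}\right) 25 = \left(-30 - 5 i \sqrt{10}\right) 25 = -750 - 125 i \sqrt{10}$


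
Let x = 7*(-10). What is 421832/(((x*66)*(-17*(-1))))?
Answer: -105458/19635 ≈ -5.3709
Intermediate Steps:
x = -70
421832/(((x*66)*(-17*(-1)))) = 421832/(((-70*66)*(-17*(-1)))) = 421832/((-4620*17)) = 421832/(-78540) = 421832*(-1/78540) = -105458/19635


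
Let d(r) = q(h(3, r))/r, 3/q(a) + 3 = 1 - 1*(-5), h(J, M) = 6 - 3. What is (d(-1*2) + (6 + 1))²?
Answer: 169/4 ≈ 42.250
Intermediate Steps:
h(J, M) = 3
q(a) = 1 (q(a) = 3/(-3 + (1 - 1*(-5))) = 3/(-3 + (1 + 5)) = 3/(-3 + 6) = 3/3 = 3*(⅓) = 1)
d(r) = 1/r
(d(-1*2) + (6 + 1))² = (1/(-1*2) + (6 + 1))² = (1/(-2) + 7)² = (-½ + 7)² = (13/2)² = 169/4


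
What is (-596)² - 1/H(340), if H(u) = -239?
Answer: 84896625/239 ≈ 3.5522e+5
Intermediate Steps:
(-596)² - 1/H(340) = (-596)² - 1/(-239) = 355216 - 1*(-1/239) = 355216 + 1/239 = 84896625/239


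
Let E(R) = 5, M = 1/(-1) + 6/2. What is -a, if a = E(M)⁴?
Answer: -625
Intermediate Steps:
M = 2 (M = 1*(-1) + 6*(½) = -1 + 3 = 2)
a = 625 (a = 5⁴ = 625)
-a = -1*625 = -625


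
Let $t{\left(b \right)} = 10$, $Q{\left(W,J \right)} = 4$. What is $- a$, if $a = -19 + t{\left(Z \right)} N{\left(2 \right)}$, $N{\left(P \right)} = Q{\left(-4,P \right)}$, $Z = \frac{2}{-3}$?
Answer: $-21$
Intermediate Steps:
$Z = - \frac{2}{3}$ ($Z = 2 \left(- \frac{1}{3}\right) = - \frac{2}{3} \approx -0.66667$)
$N{\left(P \right)} = 4$
$a = 21$ ($a = -19 + 10 \cdot 4 = -19 + 40 = 21$)
$- a = \left(-1\right) 21 = -21$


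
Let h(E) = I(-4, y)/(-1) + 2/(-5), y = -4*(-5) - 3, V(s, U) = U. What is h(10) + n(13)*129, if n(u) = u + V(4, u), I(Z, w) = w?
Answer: 16683/5 ≈ 3336.6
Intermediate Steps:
y = 17 (y = 20 - 3 = 17)
n(u) = 2*u (n(u) = u + u = 2*u)
h(E) = -87/5 (h(E) = 17/(-1) + 2/(-5) = 17*(-1) + 2*(-⅕) = -17 - ⅖ = -87/5)
h(10) + n(13)*129 = -87/5 + (2*13)*129 = -87/5 + 26*129 = -87/5 + 3354 = 16683/5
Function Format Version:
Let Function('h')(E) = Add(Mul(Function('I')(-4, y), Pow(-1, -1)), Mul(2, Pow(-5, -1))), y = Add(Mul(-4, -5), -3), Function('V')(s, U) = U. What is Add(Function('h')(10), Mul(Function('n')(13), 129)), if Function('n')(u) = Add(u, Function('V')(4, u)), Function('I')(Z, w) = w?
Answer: Rational(16683, 5) ≈ 3336.6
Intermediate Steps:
y = 17 (y = Add(20, -3) = 17)
Function('n')(u) = Mul(2, u) (Function('n')(u) = Add(u, u) = Mul(2, u))
Function('h')(E) = Rational(-87, 5) (Function('h')(E) = Add(Mul(17, Pow(-1, -1)), Mul(2, Pow(-5, -1))) = Add(Mul(17, -1), Mul(2, Rational(-1, 5))) = Add(-17, Rational(-2, 5)) = Rational(-87, 5))
Add(Function('h')(10), Mul(Function('n')(13), 129)) = Add(Rational(-87, 5), Mul(Mul(2, 13), 129)) = Add(Rational(-87, 5), Mul(26, 129)) = Add(Rational(-87, 5), 3354) = Rational(16683, 5)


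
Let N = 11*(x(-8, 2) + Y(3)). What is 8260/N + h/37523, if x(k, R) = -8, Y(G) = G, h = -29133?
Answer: -62308459/412753 ≈ -150.96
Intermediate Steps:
N = -55 (N = 11*(-8 + 3) = 11*(-5) = -55)
8260/N + h/37523 = 8260/(-55) - 29133/37523 = 8260*(-1/55) - 29133*1/37523 = -1652/11 - 29133/37523 = -62308459/412753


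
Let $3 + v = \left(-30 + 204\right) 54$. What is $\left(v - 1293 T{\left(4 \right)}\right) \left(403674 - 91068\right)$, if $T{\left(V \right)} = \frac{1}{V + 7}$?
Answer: $\frac{31895190180}{11} \approx 2.8996 \cdot 10^{9}$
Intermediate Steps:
$v = 9393$ ($v = -3 + \left(-30 + 204\right) 54 = -3 + 174 \cdot 54 = -3 + 9396 = 9393$)
$T{\left(V \right)} = \frac{1}{7 + V}$
$\left(v - 1293 T{\left(4 \right)}\right) \left(403674 - 91068\right) = \left(9393 - \frac{1293}{7 + 4}\right) \left(403674 - 91068\right) = \left(9393 - \frac{1293}{11}\right) 312606 = \frac{102030}{11} \cdot 312606 = \frac{31895190180}{11}$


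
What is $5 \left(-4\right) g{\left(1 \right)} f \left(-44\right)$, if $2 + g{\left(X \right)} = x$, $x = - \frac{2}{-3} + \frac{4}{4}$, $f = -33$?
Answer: $9680$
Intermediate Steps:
$x = \frac{5}{3}$ ($x = \left(-2\right) \left(- \frac{1}{3}\right) + 4 \cdot \frac{1}{4} = \frac{2}{3} + 1 = \frac{5}{3} \approx 1.6667$)
$g{\left(X \right)} = - \frac{1}{3}$ ($g{\left(X \right)} = -2 + \frac{5}{3} = - \frac{1}{3}$)
$5 \left(-4\right) g{\left(1 \right)} f \left(-44\right) = 5 \left(-4\right) \left(- \frac{1}{3}\right) \left(-33\right) \left(-44\right) = \left(-20\right) \left(- \frac{1}{3}\right) \left(-33\right) \left(-44\right) = \frac{20}{3} \left(-33\right) \left(-44\right) = \left(-220\right) \left(-44\right) = 9680$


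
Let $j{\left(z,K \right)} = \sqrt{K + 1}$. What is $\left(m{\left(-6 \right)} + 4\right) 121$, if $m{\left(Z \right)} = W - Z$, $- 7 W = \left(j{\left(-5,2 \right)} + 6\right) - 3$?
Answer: $\frac{8107}{7} - \frac{121 \sqrt{3}}{7} \approx 1128.2$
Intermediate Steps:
$j{\left(z,K \right)} = \sqrt{1 + K}$
$W = - \frac{3}{7} - \frac{\sqrt{3}}{7}$ ($W = - \frac{\left(\sqrt{1 + 2} + 6\right) - 3}{7} = - \frac{\left(\sqrt{3} + 6\right) - 3}{7} = - \frac{\left(6 + \sqrt{3}\right) - 3}{7} = - \frac{3 + \sqrt{3}}{7} = - \frac{3}{7} - \frac{\sqrt{3}}{7} \approx -0.67601$)
$m{\left(Z \right)} = - \frac{3}{7} - Z - \frac{\sqrt{3}}{7}$ ($m{\left(Z \right)} = \left(- \frac{3}{7} - \frac{\sqrt{3}}{7}\right) - Z = - \frac{3}{7} - Z - \frac{\sqrt{3}}{7}$)
$\left(m{\left(-6 \right)} + 4\right) 121 = \left(\left(- \frac{3}{7} - -6 - \frac{\sqrt{3}}{7}\right) + 4\right) 121 = \left(\left(- \frac{3}{7} + 6 - \frac{\sqrt{3}}{7}\right) + 4\right) 121 = \left(\left(\frac{39}{7} - \frac{\sqrt{3}}{7}\right) + 4\right) 121 = \left(\frac{67}{7} - \frac{\sqrt{3}}{7}\right) 121 = \frac{8107}{7} - \frac{121 \sqrt{3}}{7}$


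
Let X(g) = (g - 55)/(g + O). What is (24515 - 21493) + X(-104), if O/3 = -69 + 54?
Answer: 450437/149 ≈ 3023.1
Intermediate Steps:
O = -45 (O = 3*(-69 + 54) = 3*(-15) = -45)
X(g) = (-55 + g)/(-45 + g) (X(g) = (g - 55)/(g - 45) = (-55 + g)/(-45 + g))
(24515 - 21493) + X(-104) = (24515 - 21493) + (-55 - 104)/(-45 - 104) = 3022 - 159/(-149) = 3022 - 1/149*(-159) = 3022 + 159/149 = 450437/149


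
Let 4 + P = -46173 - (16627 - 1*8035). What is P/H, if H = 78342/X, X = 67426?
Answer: -167857027/3561 ≈ -47138.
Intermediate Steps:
H = 39171/33713 (H = 78342/67426 = 78342*(1/67426) = 39171/33713 ≈ 1.1619)
P = -54769 (P = -4 + (-46173 - (16627 - 1*8035)) = -4 + (-46173 - (16627 - 8035)) = -4 + (-46173 - 1*8592) = -4 + (-46173 - 8592) = -4 - 54765 = -54769)
P/H = -54769/39171/33713 = -54769*33713/39171 = -167857027/3561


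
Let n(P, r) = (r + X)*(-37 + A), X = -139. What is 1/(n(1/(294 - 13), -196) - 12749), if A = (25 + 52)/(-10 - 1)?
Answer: 1/1991 ≈ 0.00050226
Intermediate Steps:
A = -7 (A = 77/(-11) = 77*(-1/11) = -7)
n(P, r) = 6116 - 44*r (n(P, r) = (r - 139)*(-37 - 7) = (-139 + r)*(-44) = 6116 - 44*r)
1/(n(1/(294 - 13), -196) - 12749) = 1/((6116 - 44*(-196)) - 12749) = 1/((6116 + 8624) - 12749) = 1/(14740 - 12749) = 1/1991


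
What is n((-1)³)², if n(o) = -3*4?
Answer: 144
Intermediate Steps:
n(o) = -12
n((-1)³)² = (-12)² = 144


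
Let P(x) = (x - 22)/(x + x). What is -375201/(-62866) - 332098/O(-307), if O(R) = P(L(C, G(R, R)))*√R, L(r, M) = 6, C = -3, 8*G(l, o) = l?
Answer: 375201/62866 - 498147*I*√307/614 ≈ 5.9683 - 14215.0*I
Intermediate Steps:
G(l, o) = l/8
P(x) = (-22 + x)/(2*x) (P(x) = (-22 + x)/((2*x)) = (-22 + x)*(1/(2*x)) = (-22 + x)/(2*x))
O(R) = -4*√R/3 (O(R) = ((½)*(-22 + 6)/6)*√R = ((½)*(⅙)*(-16))*√R = -4*√R/3)
-375201/(-62866) - 332098/O(-307) = -375201/(-62866) - 332098*3*I*√307/1228 = -375201*(-1/62866) - 332098*3*I*√307/1228 = 375201/62866 - 332098*3*I*√307/1228 = 375201/62866 - 498147*I*√307/614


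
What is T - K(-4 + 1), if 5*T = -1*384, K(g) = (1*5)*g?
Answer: -309/5 ≈ -61.800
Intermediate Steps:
K(g) = 5*g
T = -384/5 (T = (-1*384)/5 = (⅕)*(-384) = -384/5 ≈ -76.800)
T - K(-4 + 1) = -384/5 - 5*(-4 + 1) = -384/5 - 5*(-3) = -384/5 - 1*(-15) = -384/5 + 15 = -309/5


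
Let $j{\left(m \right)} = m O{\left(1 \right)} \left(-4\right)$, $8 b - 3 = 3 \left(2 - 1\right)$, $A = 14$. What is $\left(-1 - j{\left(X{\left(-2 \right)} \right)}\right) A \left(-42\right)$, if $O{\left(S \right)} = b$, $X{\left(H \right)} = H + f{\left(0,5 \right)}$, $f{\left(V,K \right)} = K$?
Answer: $-4704$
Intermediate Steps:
$X{\left(H \right)} = 5 + H$ ($X{\left(H \right)} = H + 5 = 5 + H$)
$b = \frac{3}{4}$ ($b = \frac{3}{8} + \frac{3 \left(2 - 1\right)}{8} = \frac{3}{8} + \frac{3 \cdot 1}{8} = \frac{3}{8} + \frac{1}{8} \cdot 3 = \frac{3}{8} + \frac{3}{8} = \frac{3}{4} \approx 0.75$)
$O{\left(S \right)} = \frac{3}{4}$
$j{\left(m \right)} = - 3 m$ ($j{\left(m \right)} = m \frac{3}{4} \left(-4\right) = \frac{3 m}{4} \left(-4\right) = - 3 m$)
$\left(-1 - j{\left(X{\left(-2 \right)} \right)}\right) A \left(-42\right) = \left(-1 - - 3 \left(5 - 2\right)\right) 14 \left(-42\right) = \left(-1 - \left(-3\right) 3\right) 14 \left(-42\right) = \left(-1 - -9\right) 14 \left(-42\right) = \left(-1 + 9\right) 14 \left(-42\right) = 8 \cdot 14 \left(-42\right) = 112 \left(-42\right) = -4704$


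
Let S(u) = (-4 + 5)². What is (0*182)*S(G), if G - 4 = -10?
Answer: 0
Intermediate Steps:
G = -6 (G = 4 - 10 = -6)
S(u) = 1 (S(u) = 1² = 1)
(0*182)*S(G) = (0*182)*1 = 0*1 = 0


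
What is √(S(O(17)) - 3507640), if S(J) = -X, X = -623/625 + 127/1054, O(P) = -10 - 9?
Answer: I*√2435432765460582/26350 ≈ 1872.9*I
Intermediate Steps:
O(P) = -19
X = -577267/658750 (X = -623*1/625 + 127*(1/1054) = -623/625 + 127/1054 = -577267/658750 ≈ -0.87631)
S(J) = 577267/658750 (S(J) = -1*(-577267/658750) = 577267/658750)
√(S(O(17)) - 3507640) = √(577267/658750 - 3507640) = √(-2310657272733/658750) = I*√2435432765460582/26350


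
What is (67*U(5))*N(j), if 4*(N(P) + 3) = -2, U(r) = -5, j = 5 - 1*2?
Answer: 2345/2 ≈ 1172.5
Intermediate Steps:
j = 3 (j = 5 - 2 = 3)
N(P) = -7/2 (N(P) = -3 + (¼)*(-2) = -3 - ½ = -7/2)
(67*U(5))*N(j) = (67*(-5))*(-7/2) = -335*(-7/2) = 2345/2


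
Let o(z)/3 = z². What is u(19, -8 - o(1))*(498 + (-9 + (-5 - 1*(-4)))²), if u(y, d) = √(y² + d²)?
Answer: 598*√482 ≈ 13129.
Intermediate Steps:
o(z) = 3*z²
u(y, d) = √(d² + y²)
u(19, -8 - o(1))*(498 + (-9 + (-5 - 1*(-4)))²) = √((-8 - 3*1²)² + 19²)*(498 + (-9 + (-5 - 1*(-4)))²) = √((-8 - 3)² + 361)*(498 + (-9 + (-5 + 4))²) = √((-8 - 1*3)² + 361)*(498 + (-9 - 1)²) = √((-8 - 3)² + 361)*(498 + (-10)²) = √((-11)² + 361)*(498 + 100) = √(121 + 361)*598 = √482*598 = 598*√482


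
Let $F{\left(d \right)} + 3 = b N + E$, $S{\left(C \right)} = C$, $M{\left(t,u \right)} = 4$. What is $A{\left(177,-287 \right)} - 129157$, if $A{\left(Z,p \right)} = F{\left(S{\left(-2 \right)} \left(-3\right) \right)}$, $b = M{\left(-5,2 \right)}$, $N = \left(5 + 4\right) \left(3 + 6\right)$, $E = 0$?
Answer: $-128836$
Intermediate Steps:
$N = 81$ ($N = 9 \cdot 9 = 81$)
$b = 4$
$F{\left(d \right)} = 321$ ($F{\left(d \right)} = -3 + \left(4 \cdot 81 + 0\right) = -3 + \left(324 + 0\right) = -3 + 324 = 321$)
$A{\left(Z,p \right)} = 321$
$A{\left(177,-287 \right)} - 129157 = 321 - 129157 = -128836$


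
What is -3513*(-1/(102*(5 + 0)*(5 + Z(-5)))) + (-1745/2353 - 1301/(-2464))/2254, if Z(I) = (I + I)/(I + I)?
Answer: 3825406533547/3332396907840 ≈ 1.1479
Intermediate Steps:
Z(I) = 1 (Z(I) = (2*I)/((2*I)) = (2*I)*(1/(2*I)) = 1)
-3513*(-1/(102*(5 + 0)*(5 + Z(-5)))) + (-1745/2353 - 1301/(-2464))/2254 = -3513*(-1/(102*(5 + 0)*(5 + 1))) + (-1745/2353 - 1301/(-2464))/2254 = -3513/((5*6)*(-102)) + (-1745*1/2353 - 1301*(-1/2464))*(1/2254) = -3513/(30*(-102)) + (-1745/2353 + 1301/2464)*(1/2254) = -3513/(-3060) - 1238427/5797792*1/2254 = -3513*(-1/3060) - 1238427/13068223168 = 1171/1020 - 1238427/13068223168 = 3825406533547/3332396907840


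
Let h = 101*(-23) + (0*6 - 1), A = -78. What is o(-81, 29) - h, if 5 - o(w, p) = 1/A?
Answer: 181663/78 ≈ 2329.0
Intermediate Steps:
o(w, p) = 391/78 (o(w, p) = 5 - 1/(-78) = 5 - 1*(-1/78) = 5 + 1/78 = 391/78)
h = -2324 (h = -2323 + (0 - 1) = -2323 - 1 = -2324)
o(-81, 29) - h = 391/78 - 1*(-2324) = 391/78 + 2324 = 181663/78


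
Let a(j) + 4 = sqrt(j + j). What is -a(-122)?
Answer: 4 - 2*I*sqrt(61) ≈ 4.0 - 15.62*I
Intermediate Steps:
a(j) = -4 + sqrt(2)*sqrt(j) (a(j) = -4 + sqrt(j + j) = -4 + sqrt(2*j) = -4 + sqrt(2)*sqrt(j))
-a(-122) = -(-4 + sqrt(2)*sqrt(-122)) = -(-4 + sqrt(2)*(I*sqrt(122))) = -(-4 + 2*I*sqrt(61)) = 4 - 2*I*sqrt(61)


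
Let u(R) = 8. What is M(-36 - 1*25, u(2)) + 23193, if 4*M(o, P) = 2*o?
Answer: 46325/2 ≈ 23163.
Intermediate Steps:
M(o, P) = o/2 (M(o, P) = (2*o)/4 = o/2)
M(-36 - 1*25, u(2)) + 23193 = (-36 - 1*25)/2 + 23193 = (-36 - 25)/2 + 23193 = (½)*(-61) + 23193 = -61/2 + 23193 = 46325/2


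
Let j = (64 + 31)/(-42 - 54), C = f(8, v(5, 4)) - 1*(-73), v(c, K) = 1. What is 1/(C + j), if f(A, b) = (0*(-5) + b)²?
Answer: 96/7009 ≈ 0.013697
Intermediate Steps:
f(A, b) = b² (f(A, b) = (0 + b)² = b²)
C = 74 (C = 1² - 1*(-73) = 1 + 73 = 74)
j = -95/96 (j = 95/(-96) = 95*(-1/96) = -95/96 ≈ -0.98958)
1/(C + j) = 1/(74 - 95/96) = 1/(7009/96) = 96/7009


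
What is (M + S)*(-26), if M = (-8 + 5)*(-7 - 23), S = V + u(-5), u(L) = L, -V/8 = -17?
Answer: -5746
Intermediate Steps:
V = 136 (V = -8*(-17) = 136)
S = 131 (S = 136 - 5 = 131)
M = 90 (M = -3*(-30) = 90)
(M + S)*(-26) = (90 + 131)*(-26) = 221*(-26) = -5746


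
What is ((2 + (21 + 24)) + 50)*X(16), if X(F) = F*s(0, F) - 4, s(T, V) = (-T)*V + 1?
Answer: 1164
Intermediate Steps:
s(T, V) = 1 - T*V (s(T, V) = -T*V + 1 = 1 - T*V)
X(F) = -4 + F (X(F) = F*(1 - 1*0*F) - 4 = F*(1 + 0) - 4 = F*1 - 4 = F - 4 = -4 + F)
((2 + (21 + 24)) + 50)*X(16) = ((2 + (21 + 24)) + 50)*(-4 + 16) = ((2 + 45) + 50)*12 = (47 + 50)*12 = 97*12 = 1164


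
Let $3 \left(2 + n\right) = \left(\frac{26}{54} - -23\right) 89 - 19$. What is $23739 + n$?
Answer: $\frac{1978610}{81} \approx 24427.0$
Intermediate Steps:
$n = \frac{55751}{81}$ ($n = -2 + \frac{\left(\frac{26}{54} - -23\right) 89 - 19}{3} = -2 + \frac{\left(26 \cdot \frac{1}{54} + 23\right) 89 - 19}{3} = -2 + \frac{\left(\frac{13}{27} + 23\right) 89 - 19}{3} = -2 + \frac{\frac{634}{27} \cdot 89 - 19}{3} = -2 + \frac{\frac{56426}{27} - 19}{3} = -2 + \frac{1}{3} \cdot \frac{55913}{27} = -2 + \frac{55913}{81} = \frac{55751}{81} \approx 688.28$)
$23739 + n = 23739 + \frac{55751}{81} = \frac{1978610}{81}$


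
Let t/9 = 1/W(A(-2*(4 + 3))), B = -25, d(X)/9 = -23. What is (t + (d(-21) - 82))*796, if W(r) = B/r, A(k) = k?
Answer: -5650804/25 ≈ -2.2603e+5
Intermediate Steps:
d(X) = -207 (d(X) = 9*(-23) = -207)
W(r) = -25/r
t = 126/25 (t = 9/((-25*(-1/(2*(4 + 3))))) = 9/((-25/((-2*7)))) = 9/((-25/(-14))) = 9/((-25*(-1/14))) = 9/(25/14) = 9*(14/25) = 126/25 ≈ 5.0400)
(t + (d(-21) - 82))*796 = (126/25 + (-207 - 82))*796 = (126/25 - 289)*796 = -7099/25*796 = -5650804/25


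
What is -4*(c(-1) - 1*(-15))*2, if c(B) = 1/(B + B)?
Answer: -116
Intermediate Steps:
c(B) = 1/(2*B)
-4*(c(-1) - 1*(-15))*2 = -4*((½)/(-1) - 1*(-15))*2 = -4*((½)*(-1) + 15)*2 = -4*(-½ + 15)*2 = -4*29/2*2 = -58*2 = -116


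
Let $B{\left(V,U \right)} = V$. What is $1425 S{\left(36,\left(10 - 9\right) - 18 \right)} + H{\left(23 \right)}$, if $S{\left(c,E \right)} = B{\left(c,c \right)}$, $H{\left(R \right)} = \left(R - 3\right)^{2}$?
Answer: $51700$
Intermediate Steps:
$H{\left(R \right)} = \left(-3 + R\right)^{2}$
$S{\left(c,E \right)} = c$
$1425 S{\left(36,\left(10 - 9\right) - 18 \right)} + H{\left(23 \right)} = 1425 \cdot 36 + \left(-3 + 23\right)^{2} = 51300 + 20^{2} = 51300 + 400 = 51700$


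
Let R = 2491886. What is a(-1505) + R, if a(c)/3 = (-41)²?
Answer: 2496929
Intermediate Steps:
a(c) = 5043 (a(c) = 3*(-41)² = 3*1681 = 5043)
a(-1505) + R = 5043 + 2491886 = 2496929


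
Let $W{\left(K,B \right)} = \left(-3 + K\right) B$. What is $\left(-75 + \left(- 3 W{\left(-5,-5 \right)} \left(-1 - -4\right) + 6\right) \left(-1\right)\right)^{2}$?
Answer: $77841$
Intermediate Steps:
$W{\left(K,B \right)} = B \left(-3 + K\right)$
$\left(-75 + \left(- 3 W{\left(-5,-5 \right)} \left(-1 - -4\right) + 6\right) \left(-1\right)\right)^{2} = \left(-75 + \left(- 3 \left(- 5 \left(-3 - 5\right)\right) \left(-1 - -4\right) + 6\right) \left(-1\right)\right)^{2} = \left(-75 + \left(- 3 \left(\left(-5\right) \left(-8\right)\right) \left(-1 + 4\right) + 6\right) \left(-1\right)\right)^{2} = \left(-75 + \left(\left(-3\right) 40 \cdot 3 + 6\right) \left(-1\right)\right)^{2} = \left(-75 + \left(\left(-120\right) 3 + 6\right) \left(-1\right)\right)^{2} = \left(-75 + \left(-360 + 6\right) \left(-1\right)\right)^{2} = \left(-75 - -354\right)^{2} = \left(-75 + 354\right)^{2} = 279^{2} = 77841$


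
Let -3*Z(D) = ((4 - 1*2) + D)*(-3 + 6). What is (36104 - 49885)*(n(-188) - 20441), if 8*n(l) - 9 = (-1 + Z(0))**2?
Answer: 1126665655/4 ≈ 2.8167e+8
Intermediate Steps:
Z(D) = -2 - D (Z(D) = -((4 - 1*2) + D)*(-3 + 6)/3 = -((4 - 2) + D)*3/3 = -(2 + D)*3/3 = -(6 + 3*D)/3 = -2 - D)
n(l) = 9/4 (n(l) = 9/8 + (-1 + (-2 - 1*0))**2/8 = 9/8 + (-1 + (-2 + 0))**2/8 = 9/8 + (-1 - 2)**2/8 = 9/8 + (1/8)*(-3)**2 = 9/8 + (1/8)*9 = 9/8 + 9/8 = 9/4)
(36104 - 49885)*(n(-188) - 20441) = (36104 - 49885)*(9/4 - 20441) = -13781*(-81755/4) = 1126665655/4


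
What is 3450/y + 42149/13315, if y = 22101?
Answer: 325823933/98091605 ≈ 3.3216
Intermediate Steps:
3450/y + 42149/13315 = 3450/22101 + 42149/13315 = 3450*(1/22101) + 42149*(1/13315) = 1150/7367 + 42149/13315 = 325823933/98091605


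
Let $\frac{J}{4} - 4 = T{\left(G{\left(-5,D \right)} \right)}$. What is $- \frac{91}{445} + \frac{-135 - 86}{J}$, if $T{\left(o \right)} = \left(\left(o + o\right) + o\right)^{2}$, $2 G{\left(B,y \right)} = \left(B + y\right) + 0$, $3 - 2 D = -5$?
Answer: $- \frac{20124}{2225} \approx -9.0445$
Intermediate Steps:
$D = 4$ ($D = \frac{3}{2} - - \frac{5}{2} = \frac{3}{2} + \frac{5}{2} = 4$)
$G{\left(B,y \right)} = \frac{B}{2} + \frac{y}{2}$ ($G{\left(B,y \right)} = \frac{\left(B + y\right) + 0}{2} = \frac{B + y}{2} = \frac{B}{2} + \frac{y}{2}$)
$T{\left(o \right)} = 9 o^{2}$ ($T{\left(o \right)} = \left(2 o + o\right)^{2} = \left(3 o\right)^{2} = 9 o^{2}$)
$J = 25$ ($J = 16 + 4 \cdot 9 \left(\frac{1}{2} \left(-5\right) + \frac{1}{2} \cdot 4\right)^{2} = 16 + 4 \cdot 9 \left(- \frac{5}{2} + 2\right)^{2} = 16 + 4 \cdot 9 \left(- \frac{1}{2}\right)^{2} = 16 + 4 \cdot 9 \cdot \frac{1}{4} = 16 + 4 \cdot \frac{9}{4} = 16 + 9 = 25$)
$- \frac{91}{445} + \frac{-135 - 86}{J} = - \frac{91}{445} + \frac{-135 - 86}{25} = \left(-91\right) \frac{1}{445} + \left(-135 - 86\right) \frac{1}{25} = - \frac{91}{445} - \frac{221}{25} = - \frac{20124}{2225}$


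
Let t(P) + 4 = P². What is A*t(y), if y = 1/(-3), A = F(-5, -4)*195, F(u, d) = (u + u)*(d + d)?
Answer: -182000/3 ≈ -60667.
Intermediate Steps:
F(u, d) = 4*d*u (F(u, d) = (2*u)*(2*d) = 4*d*u)
A = 15600 (A = (4*(-4)*(-5))*195 = 80*195 = 15600)
y = -⅓ ≈ -0.33333
t(P) = -4 + P²
A*t(y) = 15600*(-4 + (-⅓)²) = 15600*(-4 + ⅑) = 15600*(-35/9) = -182000/3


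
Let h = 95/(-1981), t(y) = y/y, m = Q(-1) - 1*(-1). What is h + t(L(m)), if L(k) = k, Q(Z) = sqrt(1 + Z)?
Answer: 1886/1981 ≈ 0.95204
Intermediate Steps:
m = 1 (m = sqrt(1 - 1) - 1*(-1) = sqrt(0) + 1 = 0 + 1 = 1)
t(y) = 1
h = -95/1981 (h = 95*(-1/1981) = -95/1981 ≈ -0.047956)
h + t(L(m)) = -95/1981 + 1 = 1886/1981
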